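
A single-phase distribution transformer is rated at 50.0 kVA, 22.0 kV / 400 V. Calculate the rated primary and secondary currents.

I_p ≈ 2.27 A, I_s ≈ 125 A

I_p = S/V_p = 50000/22000 = 2.27 A.
I_s = S/V_s = 50000/400 = 125 A.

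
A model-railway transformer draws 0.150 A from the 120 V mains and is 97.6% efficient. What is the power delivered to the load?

P_in = V_p I_p = 120 × 0.150 = 18.000 W.
P_out = η P_in = 0.976 × 18.000 = 17.6 W.

P_out ≈ 17.6 W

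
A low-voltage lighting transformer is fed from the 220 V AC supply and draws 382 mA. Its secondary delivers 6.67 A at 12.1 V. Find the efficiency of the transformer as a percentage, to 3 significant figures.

η ≈ 96.0%

P_in = 220 × 0.382 = 84.0400 W.
P_out = 12.1 × 6.67 = 80.7070 W.
η = P_out/P_in = 80.7070/84.0400 = 0.960.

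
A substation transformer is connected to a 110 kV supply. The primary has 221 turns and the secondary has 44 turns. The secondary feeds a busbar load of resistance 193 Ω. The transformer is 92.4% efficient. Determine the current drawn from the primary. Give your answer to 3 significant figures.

V_s = 110000 × 44/221 = 21900 V.
I_s = V_s/R = 21900/193 = 113.47 A.
P_out = V_s I_s = 21900 × 113.47 = 2.4851×10^6 W.
P_in = P_out/η = 2.4851×10^6/0.924 = 2.6895×10^6 W.
I_p = P_in/V_p = 2.6895×10^6/110000 = 24.5 A.

I_p ≈ 24.5 A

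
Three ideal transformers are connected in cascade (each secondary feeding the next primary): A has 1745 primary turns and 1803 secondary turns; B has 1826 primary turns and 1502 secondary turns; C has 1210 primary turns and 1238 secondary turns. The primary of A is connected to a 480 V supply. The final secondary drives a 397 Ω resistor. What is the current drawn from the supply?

I_supply ≈ 0.914 A

Secondary of A: V = 480.00 × 1803/1745 = 495.95 V.
Secondary of B: V = 495.95 × 1502/1826 = 407.95 V.
Secondary of C: V = 407.95 × 1238/1210 = 417.39 V.
I_load = 417.39/397 = 1.0514 A, so P_out = 417.39 × 1.0514 = 438.84 W.
All ideal ⇒ P_in = P_out, so I_supply = 438.84/480 = 0.914 A.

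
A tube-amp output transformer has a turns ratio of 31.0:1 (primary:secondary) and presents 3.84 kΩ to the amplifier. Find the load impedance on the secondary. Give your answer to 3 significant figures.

Z_s = Z_p/(N_p/N_s)² = 3840/31.0² = 4.00 Ω.

Z_s ≈ 4.00 Ω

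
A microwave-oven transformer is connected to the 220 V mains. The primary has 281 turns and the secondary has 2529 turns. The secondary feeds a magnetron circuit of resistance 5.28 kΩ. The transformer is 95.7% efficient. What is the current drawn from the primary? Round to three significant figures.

V_s = 220 × 2529/281 = 1980.0 V.
I_s = V_s/R = 1980.0/5280 = 0.37500 A.
P_out = V_s I_s = 1980.0 × 0.37500 = 742.50 W.
P_in = P_out/η = 742.50/0.957 = 775.86 W.
I_p = P_in/V_p = 775.86/220 = 3.53 A.

I_p ≈ 3.53 A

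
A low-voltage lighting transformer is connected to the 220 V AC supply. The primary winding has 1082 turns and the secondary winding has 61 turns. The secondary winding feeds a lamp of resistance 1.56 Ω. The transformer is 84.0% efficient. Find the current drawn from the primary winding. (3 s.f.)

V_s = 220 × 61/1082 = 12.403 V.
I_s = V_s/R = 12.403/1.56 = 7.9506 A.
P_out = V_s I_s = 12.403 × 7.9506 = 98.611 W.
P_in = P_out/η = 98.611/0.840 = 117.39 W.
I_p = P_in/V_p = 117.39/220 = 0.534 A.

I_p ≈ 0.534 A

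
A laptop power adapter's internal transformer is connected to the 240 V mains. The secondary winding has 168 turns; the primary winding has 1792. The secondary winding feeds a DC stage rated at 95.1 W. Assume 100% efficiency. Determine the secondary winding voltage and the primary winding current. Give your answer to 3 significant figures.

V_s ≈ 22.5 V, I_p ≈ 0.396 A

V_s = V_p × N_s/N_p = 240 × 168/1792 = 22.500 V.
I_s = P/V_s = 95.1/22.500 = 4.2267 A.
I_p = I_s × N_s/N_p = 4.2267 × 168/1792 = 0.396 A.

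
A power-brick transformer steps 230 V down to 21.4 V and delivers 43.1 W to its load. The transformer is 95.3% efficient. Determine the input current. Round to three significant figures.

P_in = P_out/η = 43.1/0.953 = 45.226 W.
I_in = P_in/V_in = 45.226/230 = 0.197 A.

I_in ≈ 0.197 A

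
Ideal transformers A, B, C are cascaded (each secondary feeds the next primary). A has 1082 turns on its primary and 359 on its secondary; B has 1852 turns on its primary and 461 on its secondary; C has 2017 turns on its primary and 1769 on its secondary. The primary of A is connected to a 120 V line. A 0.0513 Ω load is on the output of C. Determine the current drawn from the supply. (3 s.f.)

Secondary of A: V = 120.00 × 359/1082 = 39.815 V.
Secondary of B: V = 39.815 × 461/1852 = 9.9108 V.
Secondary of C: V = 9.9108 × 1769/2017 = 8.6922 V.
I_load = 8.6922/0.0513 = 169.44 A, so P_out = 8.6922 × 169.44 = 1472.8 W.
All ideal ⇒ P_in = P_out, so I_supply = 1472.8/120 = 12.3 A.

I_supply ≈ 12.3 A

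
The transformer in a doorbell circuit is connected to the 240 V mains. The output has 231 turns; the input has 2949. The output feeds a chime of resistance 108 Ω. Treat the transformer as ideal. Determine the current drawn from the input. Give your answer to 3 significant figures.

V_out = V_in × N_out/N_in = 240 × 231/2949 = 18.800 V.
I_out = V_out/R = 18.800/108 = 0.17407 A.
For an ideal transformer I_in N_in = I_out N_out, so I_in = 0.17407 × 231/2949 = 0.0136 A.

I_in ≈ 0.0136 A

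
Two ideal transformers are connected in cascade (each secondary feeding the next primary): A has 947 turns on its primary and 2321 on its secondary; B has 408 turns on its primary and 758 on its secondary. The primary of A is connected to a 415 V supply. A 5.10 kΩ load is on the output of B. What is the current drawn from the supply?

I_supply ≈ 1.69 A

After A: V = 415.00 × 2321/947 = 1017.1 V.
After B: V = 1017.1 × 758/408 = 1889.7 V.
I_load = 1889.7/5100 = 0.37052 A, so P_out = 1889.7 × 0.37052 = 700.16 W.
All ideal ⇒ P_in = P_out, so I_supply = 700.16/415 = 1.69 A.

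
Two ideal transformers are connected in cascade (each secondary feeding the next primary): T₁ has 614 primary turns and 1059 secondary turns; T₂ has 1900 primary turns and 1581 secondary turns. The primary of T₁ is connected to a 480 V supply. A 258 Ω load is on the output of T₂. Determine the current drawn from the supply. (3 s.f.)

I_supply ≈ 3.83 A

Secondary of T₁: V = 480.00 × 1059/614 = 827.88 V.
Secondary of T₂: V = 827.88 × 1581/1900 = 688.89 V.
I_load = 688.89/258 = 2.6701 A, so P_out = 688.89 × 2.6701 = 1839.4 W.
All ideal ⇒ P_in = P_out, so I_supply = 1839.4/480 = 3.83 A.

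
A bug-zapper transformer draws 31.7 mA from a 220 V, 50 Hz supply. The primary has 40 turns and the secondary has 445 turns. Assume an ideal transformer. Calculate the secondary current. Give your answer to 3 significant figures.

I_s ≈ 0.00285 A

I_s/I_p = N_p/N_s, so I_s = 0.0317 × 40/445 = 0.00285 A.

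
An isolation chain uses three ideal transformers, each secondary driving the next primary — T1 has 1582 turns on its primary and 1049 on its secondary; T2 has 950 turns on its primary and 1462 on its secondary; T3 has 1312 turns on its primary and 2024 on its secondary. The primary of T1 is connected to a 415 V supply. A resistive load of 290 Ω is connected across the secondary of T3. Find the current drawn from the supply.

After T1: V = 415.00 × 1049/1582 = 275.18 V.
After T2: V = 275.18 × 1462/950 = 423.49 V.
After T3: V = 423.49 × 2024/1312 = 653.31 V.
I_load = 653.31/290 = 2.2528 A, so P_out = 653.31 × 2.2528 = 1471.8 W.
All ideal ⇒ P_in = P_out, so I_supply = 1471.8/415 = 3.55 A.

I_supply ≈ 3.55 A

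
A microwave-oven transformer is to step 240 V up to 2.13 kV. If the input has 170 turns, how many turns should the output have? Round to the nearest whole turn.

N_out = 1509 turns

N_out/N_in = V_out/V_in, so N_out = 170 × 2130/240 = 1508.8 ≈ 1509 turns.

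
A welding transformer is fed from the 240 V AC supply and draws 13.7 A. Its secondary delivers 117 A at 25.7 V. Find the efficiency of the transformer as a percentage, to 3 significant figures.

P_in = 240 × 13.7 = 3288.00 W.
P_out = 25.7 × 117 = 3006.90 W.
η = P_out/P_in = 3006.90/3288.00 = 0.915.

η ≈ 91.5%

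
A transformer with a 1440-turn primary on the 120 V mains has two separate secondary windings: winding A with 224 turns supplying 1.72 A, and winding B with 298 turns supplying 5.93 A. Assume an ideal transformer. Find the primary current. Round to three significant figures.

I_p ≈ 1.49 A

V_A = 120 × 224/1440 = 18.667 V; V_B = 120 × 298/1440 = 24.833 V.
P_out = V_A I_A + V_B I_B = 18.667×1.72 + 24.833×5.93 = 32.107 + 147.26 = 179.37 W.
Ideal ⇒ P_in = P_out, so I_p = P_out/V_p = 179.37/120 = 1.49 A.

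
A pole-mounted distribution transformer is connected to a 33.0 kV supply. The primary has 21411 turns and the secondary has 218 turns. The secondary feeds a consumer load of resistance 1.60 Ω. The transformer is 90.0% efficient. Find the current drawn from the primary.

V_s = 33000 × 218/21411 = 336.00 V.
I_s = V_s/R = 336.00/1.60 = 210.00 A.
P_out = V_s I_s = 336.00 × 210.00 = 70558 W.
P_in = P_out/η = 70558/0.900 = 78398 W.
I_p = P_in/V_p = 78398/33000 = 2.38 A.

I_p ≈ 2.38 A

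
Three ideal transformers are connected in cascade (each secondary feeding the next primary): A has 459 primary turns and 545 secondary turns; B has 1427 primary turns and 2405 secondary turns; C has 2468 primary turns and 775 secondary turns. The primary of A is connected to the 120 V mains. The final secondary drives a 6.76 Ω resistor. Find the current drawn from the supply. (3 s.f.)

Secondary of A: V = 120.00 × 545/459 = 142.48 V.
Secondary of B: V = 142.48 × 2405/1427 = 240.14 V.
Secondary of C: V = 240.14 × 775/2468 = 75.407 V.
I_load = 75.407/6.76 = 11.155 A, so P_out = 75.407 × 11.155 = 841.16 W.
All ideal ⇒ P_in = P_out, so I_supply = 841.16/120 = 7.01 A.

I_supply ≈ 7.01 A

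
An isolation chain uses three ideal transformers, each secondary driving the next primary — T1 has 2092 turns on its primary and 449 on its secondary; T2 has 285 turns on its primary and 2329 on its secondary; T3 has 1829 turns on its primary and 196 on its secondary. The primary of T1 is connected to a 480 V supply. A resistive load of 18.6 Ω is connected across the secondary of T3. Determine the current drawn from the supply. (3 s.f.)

I_supply ≈ 0.912 A

After T1: V = 480.00 × 449/2092 = 103.02 V.
After T2: V = 103.02 × 2329/285 = 841.88 V.
After T3: V = 841.88 × 196/1829 = 90.218 V.
I_load = 90.218/18.6 = 4.8504 A, so P_out = 90.218 × 4.8504 = 437.60 W.
All ideal ⇒ P_in = P_out, so I_supply = 437.60/480 = 0.912 A.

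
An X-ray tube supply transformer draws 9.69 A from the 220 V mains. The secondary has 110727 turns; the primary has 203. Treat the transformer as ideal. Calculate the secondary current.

I_s ≈ 0.0178 A

I_s/I_p = N_p/N_s, so I_s = 9.69 × 203/110727 = 0.0178 A.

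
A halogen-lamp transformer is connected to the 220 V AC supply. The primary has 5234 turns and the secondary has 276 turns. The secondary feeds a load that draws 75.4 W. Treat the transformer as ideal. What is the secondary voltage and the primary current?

V_s = V_p × N_s/N_p = 220 × 276/5234 = 11.601 V.
I_s = P/V_s = 75.4/11.601 = 6.4994 A.
I_p = I_s × N_s/N_p = 6.4994 × 276/5234 = 0.343 A.

V_s ≈ 11.6 V, I_p ≈ 0.343 A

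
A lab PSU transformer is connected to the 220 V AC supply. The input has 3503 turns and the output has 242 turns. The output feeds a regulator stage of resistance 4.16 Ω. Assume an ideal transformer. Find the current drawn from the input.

I_in ≈ 0.252 A

V_out = V_in × N_out/N_in = 220 × 242/3503 = 15.198 V.
I_out = V_out/R = 15.198/4.16 = 3.6535 A.
For an ideal transformer I_in N_in = I_out N_out, so I_in = 3.6535 × 242/3503 = 0.252 A.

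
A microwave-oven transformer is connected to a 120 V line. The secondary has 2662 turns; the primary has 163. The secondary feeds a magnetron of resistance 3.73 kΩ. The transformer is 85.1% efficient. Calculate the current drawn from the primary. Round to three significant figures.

I_p ≈ 10.1 A

V_s = 120 × 2662/163 = 1959.8 V.
I_s = V_s/R = 1959.8/3730 = 0.52540 A.
P_out = V_s I_s = 1959.8 × 0.52540 = 1029.7 W.
P_in = P_out/η = 1029.7/0.851 = 1209.9 W.
I_p = P_in/V_p = 1209.9/120 = 10.1 A.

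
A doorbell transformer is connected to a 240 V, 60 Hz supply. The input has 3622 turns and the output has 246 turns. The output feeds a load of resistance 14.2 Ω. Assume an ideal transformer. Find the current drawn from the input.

I_in ≈ 0.0780 A

V_out = V_in × N_out/N_in = 240 × 246/3622 = 16.300 V.
I_out = V_out/R = 16.300/14.2 = 1.1479 A.
For an ideal transformer I_in N_in = I_out N_out, so I_in = 1.1479 × 246/3622 = 0.0780 A.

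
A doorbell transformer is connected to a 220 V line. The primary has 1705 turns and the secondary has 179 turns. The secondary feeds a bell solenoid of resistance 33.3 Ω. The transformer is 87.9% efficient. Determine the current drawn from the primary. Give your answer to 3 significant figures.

I_p ≈ 0.0828 A

V_s = 220 × 179/1705 = 23.097 V.
I_s = V_s/R = 23.097/33.3 = 0.69360 A.
P_out = V_s I_s = 23.097 × 0.69360 = 16.020 W.
P_in = P_out/η = 16.020/0.879 = 18.225 W.
I_p = P_in/V_p = 18.225/220 = 0.0828 A.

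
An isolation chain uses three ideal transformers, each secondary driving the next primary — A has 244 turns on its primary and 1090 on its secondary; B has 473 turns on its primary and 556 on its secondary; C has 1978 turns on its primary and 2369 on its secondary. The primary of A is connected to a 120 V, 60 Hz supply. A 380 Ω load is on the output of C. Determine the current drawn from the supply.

Secondary of A: V = 120.00 × 1090/244 = 536.07 V.
Secondary of B: V = 536.07 × 556/473 = 630.13 V.
Secondary of C: V = 630.13 × 2369/1978 = 754.69 V.
I_load = 754.69/380 = 1.9860 A, so P_out = 754.69 × 1.9860 = 1498.8 W.
All ideal ⇒ P_in = P_out, so I_supply = 1498.8/120 = 12.5 A.

I_supply ≈ 12.5 A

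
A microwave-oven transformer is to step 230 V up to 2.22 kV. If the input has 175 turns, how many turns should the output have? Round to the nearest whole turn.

N_out = 1689 turns

N_out/N_in = V_out/V_in, so N_out = 175 × 2220/230 = 1689.1 ≈ 1689 turns.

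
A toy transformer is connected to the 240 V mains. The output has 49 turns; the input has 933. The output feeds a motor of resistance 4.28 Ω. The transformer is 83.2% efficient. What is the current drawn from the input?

I_in ≈ 0.186 A

V_out = 240 × 49/933 = 12.605 V.
I_out = V_out/R = 12.605/4.28 = 2.9450 A.
P_out = V_out I_out = 12.605 × 2.9450 = 37.120 W.
P_in = P_out/η = 37.120/0.832 = 44.615 W.
I_in = P_in/V_in = 44.615/240 = 0.186 A.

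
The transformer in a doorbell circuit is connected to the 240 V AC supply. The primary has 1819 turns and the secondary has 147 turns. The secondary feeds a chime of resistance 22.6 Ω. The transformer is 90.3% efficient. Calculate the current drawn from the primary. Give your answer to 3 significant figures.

I_p ≈ 0.0768 A

V_s = 240 × 147/1819 = 19.395 V.
I_s = V_s/R = 19.395/22.6 = 0.85820 A.
P_out = V_s I_s = 19.395 × 0.85820 = 16.645 W.
P_in = P_out/η = 16.645/0.903 = 18.433 W.
I_p = P_in/V_p = 18.433/240 = 0.0768 A.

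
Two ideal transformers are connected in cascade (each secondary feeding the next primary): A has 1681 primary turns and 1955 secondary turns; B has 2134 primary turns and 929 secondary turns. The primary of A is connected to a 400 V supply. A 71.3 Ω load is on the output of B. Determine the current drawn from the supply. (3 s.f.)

I_supply ≈ 1.44 A

Secondary of A: V = 400.00 × 1955/1681 = 465.20 V.
Secondary of B: V = 465.20 × 929/2134 = 202.52 V.
I_load = 202.52/71.3 = 2.8403 A, so P_out = 202.52 × 2.8403 = 575.22 W.
All ideal ⇒ P_in = P_out, so I_supply = 575.22/400 = 1.44 A.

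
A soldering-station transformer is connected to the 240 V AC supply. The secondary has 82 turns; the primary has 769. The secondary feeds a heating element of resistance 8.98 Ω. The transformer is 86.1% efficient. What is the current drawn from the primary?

V_s = 240 × 82/769 = 25.592 V.
I_s = V_s/R = 25.592/8.98 = 2.8499 A.
P_out = V_s I_s = 25.592 × 2.8499 = 72.933 W.
P_in = P_out/η = 72.933/0.861 = 84.707 W.
I_p = P_in/V_p = 84.707/240 = 0.353 A.

I_p ≈ 0.353 A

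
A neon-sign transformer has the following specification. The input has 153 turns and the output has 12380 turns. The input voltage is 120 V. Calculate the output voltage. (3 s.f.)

V_out ≈ 9710 V

V_out/V_in = N_out/N_in, so V_out = 120 × 12380/153 = 9710 V.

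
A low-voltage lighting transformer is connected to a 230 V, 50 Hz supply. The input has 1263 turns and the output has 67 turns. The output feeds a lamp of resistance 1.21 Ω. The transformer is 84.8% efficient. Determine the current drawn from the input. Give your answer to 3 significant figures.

I_in ≈ 0.631 A

V_out = 230 × 67/1263 = 12.201 V.
I_out = V_out/R = 12.201/1.21 = 10.084 A.
P_out = V_out I_out = 12.201 × 10.084 = 123.03 W.
P_in = P_out/η = 123.03/0.848 = 145.08 W.
I_in = P_in/V_in = 145.08/230 = 0.631 A.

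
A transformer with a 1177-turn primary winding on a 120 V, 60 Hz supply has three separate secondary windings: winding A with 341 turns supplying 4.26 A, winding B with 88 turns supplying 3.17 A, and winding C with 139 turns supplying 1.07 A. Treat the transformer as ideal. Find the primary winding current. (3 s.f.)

I_p ≈ 1.60 A

V_A = 120 × 341/1177 = 34.766 V; V_B = 120 × 88/1177 = 8.9720 V; V_C = 120 × 139/1177 = 14.172 V.
P_out = V_A I_A + V_B I_B + V_C I_C = 34.766×4.26 + 8.9720×3.17 + 14.172×1.07 = 148.10 + 28.441 + 15.164 = 191.71 W.
Ideal ⇒ P_in = P_out, so I_p = P_out/V_p = 191.71/120 = 1.60 A.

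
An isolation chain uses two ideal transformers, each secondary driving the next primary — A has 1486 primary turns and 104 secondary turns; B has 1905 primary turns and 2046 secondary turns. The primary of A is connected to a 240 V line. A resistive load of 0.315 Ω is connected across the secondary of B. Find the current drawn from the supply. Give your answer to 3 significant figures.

After A: V = 240.00 × 104/1486 = 16.797 V.
After B: V = 16.797 × 2046/1905 = 18.040 V.
I_load = 18.040/0.315 = 57.270 A, so P_out = 18.040 × 57.270 = 1033.1 W.
All ideal ⇒ P_in = P_out, so I_supply = 1033.1/240 = 4.30 A.

I_supply ≈ 4.30 A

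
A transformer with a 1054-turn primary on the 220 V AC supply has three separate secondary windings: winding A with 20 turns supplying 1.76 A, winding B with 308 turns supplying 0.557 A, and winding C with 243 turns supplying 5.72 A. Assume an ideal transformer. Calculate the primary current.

V_A = 220 × 20/1054 = 4.1746 V; V_B = 220 × 308/1054 = 64.288 V; V_C = 220 × 243/1054 = 50.721 V.
P_out = V_A I_A + V_B I_B + V_C I_C = 4.1746×1.76 + 64.288×0.557 + 50.721×5.72 = 7.3472 + 35.809 + 290.12 = 333.28 W.
Ideal ⇒ P_in = P_out, so I_p = P_out/V_p = 333.28/220 = 1.51 A.

I_p ≈ 1.51 A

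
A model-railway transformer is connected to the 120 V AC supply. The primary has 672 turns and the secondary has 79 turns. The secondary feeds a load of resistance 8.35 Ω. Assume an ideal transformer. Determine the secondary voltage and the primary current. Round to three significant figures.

V_s = V_p × N_s/N_p = 120 × 79/672 = 14.107 V.
I_s = V_s/R = 14.107/8.35 = 1.6895 A.
I_p = I_s × N_s/N_p = 1.6895 × 79/672 = 0.199 A.

V_s ≈ 14.1 V, I_p ≈ 0.199 A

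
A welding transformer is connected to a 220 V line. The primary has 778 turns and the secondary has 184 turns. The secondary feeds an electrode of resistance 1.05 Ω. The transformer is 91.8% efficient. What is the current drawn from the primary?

V_s = 220 × 184/778 = 52.031 V.
I_s = V_s/R = 52.031/1.05 = 49.553 A.
P_out = V_s I_s = 52.031 × 49.553 = 2578.3 W.
P_in = P_out/η = 2578.3/0.918 = 2808.6 W.
I_p = P_in/V_p = 2808.6/220 = 12.8 A.

I_p ≈ 12.8 A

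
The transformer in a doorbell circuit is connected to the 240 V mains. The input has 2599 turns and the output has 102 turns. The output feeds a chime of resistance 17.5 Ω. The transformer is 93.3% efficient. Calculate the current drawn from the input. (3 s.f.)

V_out = 240 × 102/2599 = 9.4190 V.
I_out = V_out/R = 9.4190/17.5 = 0.53823 A.
P_out = V_out I_out = 9.4190 × 0.53823 = 5.0696 W.
P_in = P_out/η = 5.0696/0.933 = 5.4336 W.
I_in = P_in/V_in = 5.4336/240 = 0.0226 A.

I_in ≈ 0.0226 A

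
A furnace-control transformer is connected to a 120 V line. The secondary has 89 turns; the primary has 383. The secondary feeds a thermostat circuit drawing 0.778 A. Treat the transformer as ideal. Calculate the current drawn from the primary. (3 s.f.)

For an ideal transformer I_p N_p = I_s N_s, so I_p = 0.778 × 89/383 = 0.181 A.

I_p ≈ 0.181 A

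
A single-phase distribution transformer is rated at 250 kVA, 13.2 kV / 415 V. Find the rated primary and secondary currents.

I_p ≈ 18.9 A, I_s ≈ 602 A

I_p = S/V_p = 250000/13200 = 18.9 A.
I_s = S/V_s = 250000/415 = 602 A.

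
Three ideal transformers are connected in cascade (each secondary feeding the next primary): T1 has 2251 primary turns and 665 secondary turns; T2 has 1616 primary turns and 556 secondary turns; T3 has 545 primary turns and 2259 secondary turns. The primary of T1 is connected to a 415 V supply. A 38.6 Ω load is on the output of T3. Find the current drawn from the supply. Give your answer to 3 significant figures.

Secondary of T1: V = 415.00 × 665/2251 = 122.60 V.
Secondary of T2: V = 122.60 × 556/1616 = 42.182 V.
Secondary of T3: V = 42.182 × 2259/545 = 174.84 V.
I_load = 174.84/38.6 = 4.5296 A, so P_out = 174.84 × 4.5296 = 791.97 W.
All ideal ⇒ P_in = P_out, so I_supply = 791.97/415 = 1.91 A.

I_supply ≈ 1.91 A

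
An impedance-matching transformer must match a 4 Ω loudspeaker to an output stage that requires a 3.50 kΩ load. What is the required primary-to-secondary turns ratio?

N_p/N_s ≈ 29.6

Z_p/Z_s = (N_p/N_s)², so N_p/N_s = √(3500/4) = √875 = 29.6.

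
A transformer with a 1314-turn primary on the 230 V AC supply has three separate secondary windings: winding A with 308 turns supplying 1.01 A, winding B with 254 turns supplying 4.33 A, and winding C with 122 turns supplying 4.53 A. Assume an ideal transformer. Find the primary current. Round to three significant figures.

I_p ≈ 1.49 A

V_A = 230 × 308/1314 = 53.912 V; V_B = 230 × 254/1314 = 44.460 V; V_C = 230 × 122/1314 = 21.355 V.
P_out = V_A I_A + V_B I_B + V_C I_C = 53.912×1.01 + 44.460×4.33 + 21.355×4.53 = 54.451 + 192.51 + 96.737 = 343.70 W.
Ideal ⇒ P_in = P_out, so I_p = P_out/V_p = 343.70/230 = 1.49 A.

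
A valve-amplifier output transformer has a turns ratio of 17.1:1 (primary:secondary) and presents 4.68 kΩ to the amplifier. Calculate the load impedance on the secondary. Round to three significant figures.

Z_s = Z_p/(N_p/N_s)² = 4680/17.1² = 16.0 Ω.

Z_s ≈ 16.0 Ω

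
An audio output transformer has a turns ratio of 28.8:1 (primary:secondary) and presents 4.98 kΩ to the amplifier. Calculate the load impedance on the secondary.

Z_s ≈ 6.00 Ω

Z_s = Z_p/(N_p/N_s)² = 4980/28.8² = 6.00 Ω.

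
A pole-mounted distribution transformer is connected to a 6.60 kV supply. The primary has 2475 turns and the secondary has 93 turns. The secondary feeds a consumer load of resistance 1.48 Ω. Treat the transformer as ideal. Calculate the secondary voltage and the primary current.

V_s ≈ 248 V, I_p ≈ 6.30 A

V_s = V_p × N_s/N_p = 6600 × 93/2475 = 248.00 V.
I_s = V_s/R = 248.00/1.48 = 167.57 A.
I_p = I_s × N_s/N_p = 167.57 × 93/2475 = 6.30 A.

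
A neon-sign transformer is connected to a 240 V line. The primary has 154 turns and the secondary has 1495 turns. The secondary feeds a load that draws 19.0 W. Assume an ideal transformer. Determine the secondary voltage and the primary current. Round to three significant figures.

V_s ≈ 2330 V, I_p ≈ 0.0792 A

V_s = V_p × N_s/N_p = 240 × 1495/154 = 2329.9 V.
I_s = P/V_s = 19.0/2329.9 = 0.0081550 A.
I_p = I_s × N_s/N_p = 0.0081550 × 1495/154 = 0.0792 A.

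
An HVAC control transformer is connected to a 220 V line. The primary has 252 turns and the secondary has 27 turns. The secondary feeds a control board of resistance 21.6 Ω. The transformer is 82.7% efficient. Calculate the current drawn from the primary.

V_s = 220 × 27/252 = 23.571 V.
I_s = V_s/R = 23.571/21.6 = 1.0913 A.
P_out = V_s I_s = 23.571 × 1.0913 = 25.723 W.
P_in = P_out/η = 25.723/0.827 = 31.104 W.
I_p = P_in/V_p = 31.104/220 = 0.141 A.

I_p ≈ 0.141 A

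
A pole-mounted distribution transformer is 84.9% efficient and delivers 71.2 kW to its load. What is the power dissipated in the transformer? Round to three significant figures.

P_in = P_out/η = 71200/0.849 = 83863.4 W.
P_loss = P_in − P_out = 83863.4 − 71200 = 12700 W.

P_loss ≈ 12700 W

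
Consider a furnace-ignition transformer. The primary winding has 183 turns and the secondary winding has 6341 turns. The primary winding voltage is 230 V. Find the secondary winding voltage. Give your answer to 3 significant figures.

V_s ≈ 7970 V

V_s/V_p = N_s/N_p, so V_s = 230 × 6341/183 = 7970 V.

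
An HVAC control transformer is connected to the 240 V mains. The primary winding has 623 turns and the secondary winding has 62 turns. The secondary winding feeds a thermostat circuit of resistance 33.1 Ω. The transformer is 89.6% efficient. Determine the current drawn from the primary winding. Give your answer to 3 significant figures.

V_s = 240 × 62/623 = 23.884 V.
I_s = V_s/R = 23.884/33.1 = 0.72158 A.
P_out = V_s I_s = 23.884 × 0.72158 = 17.235 W.
P_in = P_out/η = 17.235/0.896 = 19.235 W.
I_p = P_in/V_p = 19.235/240 = 0.0801 A.

I_p ≈ 0.0801 A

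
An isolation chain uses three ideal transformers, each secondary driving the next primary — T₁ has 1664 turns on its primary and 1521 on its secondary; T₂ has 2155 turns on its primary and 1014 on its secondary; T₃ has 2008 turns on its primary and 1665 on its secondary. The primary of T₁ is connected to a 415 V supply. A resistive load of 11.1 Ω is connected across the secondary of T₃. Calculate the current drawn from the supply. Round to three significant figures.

I_supply ≈ 4.76 A

Secondary of T₁: V = 415.00 × 1521/1664 = 379.34 V.
Secondary of T₂: V = 379.34 × 1014/2155 = 178.49 V.
Secondary of T₃: V = 178.49 × 1665/2008 = 148.00 V.
I_load = 148.00/11.1 = 13.333 A, so P_out = 148.00 × 13.333 = 1973.4 W.
All ideal ⇒ P_in = P_out, so I_supply = 1973.4/415 = 4.76 A.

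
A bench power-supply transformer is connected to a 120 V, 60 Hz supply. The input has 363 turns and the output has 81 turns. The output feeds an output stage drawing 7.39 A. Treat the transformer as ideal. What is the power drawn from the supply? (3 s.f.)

P ≈ 198 W

I_in = I_out × N_out/N_in = 7.39 × 81/363 = 1.6490 A.
P = V_in I_in = 120 × 1.6490 = 198 W.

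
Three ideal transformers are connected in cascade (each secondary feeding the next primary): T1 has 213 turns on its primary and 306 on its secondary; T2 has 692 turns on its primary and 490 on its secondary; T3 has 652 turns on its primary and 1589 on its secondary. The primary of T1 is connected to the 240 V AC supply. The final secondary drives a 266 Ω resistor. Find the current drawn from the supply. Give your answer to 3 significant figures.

I_supply ≈ 5.55 A

After T1: V = 240.00 × 306/213 = 344.79 V.
After T2: V = 344.79 × 490/692 = 244.14 V.
After T3: V = 244.14 × 1589/652 = 595.00 V.
I_load = 595.00/266 = 2.2369 A, so P_out = 595.00 × 2.2369 = 1330.9 W.
All ideal ⇒ P_in = P_out, so I_supply = 1330.9/240 = 5.55 A.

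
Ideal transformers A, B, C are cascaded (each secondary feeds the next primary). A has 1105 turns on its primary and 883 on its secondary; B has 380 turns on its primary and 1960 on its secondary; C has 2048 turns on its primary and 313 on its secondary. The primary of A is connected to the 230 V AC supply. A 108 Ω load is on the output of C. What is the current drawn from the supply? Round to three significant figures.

I_supply ≈ 0.845 A

After A: V = 230.00 × 883/1105 = 183.79 V.
After B: V = 183.79 × 1960/380 = 947.98 V.
After C: V = 947.98 × 313/2048 = 144.88 V.
I_load = 144.88/108 = 1.3415 A, so P_out = 144.88 × 1.3415 = 194.36 W.
All ideal ⇒ P_in = P_out, so I_supply = 194.36/230 = 0.845 A.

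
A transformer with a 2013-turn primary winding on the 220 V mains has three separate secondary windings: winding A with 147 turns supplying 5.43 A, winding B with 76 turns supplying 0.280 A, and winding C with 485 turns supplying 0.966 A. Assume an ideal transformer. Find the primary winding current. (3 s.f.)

V_A = 220 × 147/2013 = 16.066 V; V_B = 220 × 76/2013 = 8.3060 V; V_C = 220 × 485/2013 = 53.005 V.
P_out = V_A I_A + V_B I_B + V_C I_C = 16.066×5.43 + 8.3060×0.280 + 53.005×0.966 = 87.236 + 2.3257 + 51.203 = 140.77 W.
Ideal ⇒ P_in = P_out, so I_p = P_out/V_p = 140.77/220 = 0.640 A.

I_p ≈ 0.640 A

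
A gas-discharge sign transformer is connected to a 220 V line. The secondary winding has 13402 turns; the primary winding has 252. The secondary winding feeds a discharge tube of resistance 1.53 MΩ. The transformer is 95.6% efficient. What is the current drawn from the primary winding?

V_s = 220 × 13402/252 = 11700 V.
I_s = V_s/R = 11700/(1.53×10^6) = 0.0076472 A.
P_out = V_s I_s = 11700 × 0.0076472 = 89.473 W.
P_in = P_out/η = 89.473/0.956 = 93.591 W.
I_p = P_in/V_p = 93.591/220 = 0.425 A.

I_p ≈ 0.425 A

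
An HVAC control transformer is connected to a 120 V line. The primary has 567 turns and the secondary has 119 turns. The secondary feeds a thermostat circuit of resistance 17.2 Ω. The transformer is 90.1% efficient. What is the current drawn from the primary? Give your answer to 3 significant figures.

I_p ≈ 0.341 A

V_s = 120 × 119/567 = 25.185 V.
I_s = V_s/R = 25.185/17.2 = 1.4643 A.
P_out = V_s I_s = 25.185 × 1.4643 = 36.878 W.
P_in = P_out/η = 36.878/0.901 = 40.930 W.
I_p = P_in/V_p = 40.930/120 = 0.341 A.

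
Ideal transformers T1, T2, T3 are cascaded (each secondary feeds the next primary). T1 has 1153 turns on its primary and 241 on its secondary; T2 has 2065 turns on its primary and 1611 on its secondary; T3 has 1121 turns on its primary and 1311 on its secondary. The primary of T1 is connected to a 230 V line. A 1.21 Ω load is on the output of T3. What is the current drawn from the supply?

I_supply ≈ 6.91 A

Secondary of T1: V = 230.00 × 241/1153 = 48.075 V.
Secondary of T2: V = 48.075 × 1611/2065 = 37.505 V.
Secondary of T3: V = 37.505 × 1311/1121 = 43.862 V.
I_load = 43.862/1.21 = 36.250 A, so P_out = 43.862 × 36.250 = 1590.0 W.
All ideal ⇒ P_in = P_out, so I_supply = 1590.0/230 = 6.91 A.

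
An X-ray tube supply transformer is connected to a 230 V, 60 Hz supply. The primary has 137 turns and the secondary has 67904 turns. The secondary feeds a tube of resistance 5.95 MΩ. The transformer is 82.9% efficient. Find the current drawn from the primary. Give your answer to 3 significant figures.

I_p ≈ 11.5 A

V_s = 230 × 67904/137 = 114000 V.
I_s = V_s/R = 114000/(5.95×10^6) = 0.019160 A.
P_out = V_s I_s = 114000 × 0.019160 = 2184.2 W.
P_in = P_out/η = 2184.2/0.829 = 2634.7 W.
I_p = P_in/V_p = 2634.7/230 = 11.5 A.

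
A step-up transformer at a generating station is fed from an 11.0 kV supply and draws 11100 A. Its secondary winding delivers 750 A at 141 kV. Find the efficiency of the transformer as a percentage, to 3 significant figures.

P_in = 11000 × 11100 = 1.22100×10^8 W.
P_out = 141000 × 750 = 1.05750×10^8 W.
η = P_out/P_in = 1.05750×10^8/(1.22100×10^8) = 0.866.

η ≈ 86.6%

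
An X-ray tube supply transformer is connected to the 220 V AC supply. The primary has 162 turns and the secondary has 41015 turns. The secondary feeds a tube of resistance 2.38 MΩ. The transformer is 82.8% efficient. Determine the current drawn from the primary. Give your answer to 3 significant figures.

I_p ≈ 7.16 A

V_s = 220 × 41015/162 = 55699 V.
I_s = V_s/R = 55699/(2.38×10^6) = 0.023403 A.
P_out = V_s I_s = 55699 × 0.023403 = 1303.5 W.
P_in = P_out/η = 1303.5/0.828 = 1574.3 W.
I_p = P_in/V_p = 1574.3/220 = 7.16 A.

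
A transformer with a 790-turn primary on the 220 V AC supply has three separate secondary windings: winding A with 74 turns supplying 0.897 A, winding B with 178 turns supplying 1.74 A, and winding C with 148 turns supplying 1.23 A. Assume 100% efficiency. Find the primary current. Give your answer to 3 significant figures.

V_A = 220 × 74/790 = 20.608 V; V_B = 220 × 178/790 = 49.570 V; V_C = 220 × 148/790 = 41.215 V.
P_out = V_A I_A + V_B I_B + V_C I_C = 20.608×0.897 + 49.570×1.74 + 41.215×1.23 = 18.485 + 86.251 + 50.695 = 155.43 W.
Ideal ⇒ P_in = P_out, so I_p = P_out/V_p = 155.43/220 = 0.707 A.

I_p ≈ 0.707 A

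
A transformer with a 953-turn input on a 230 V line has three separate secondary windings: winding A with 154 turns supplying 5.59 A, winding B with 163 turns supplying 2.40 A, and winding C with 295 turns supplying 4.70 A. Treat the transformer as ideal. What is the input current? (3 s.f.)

V_A = 230 × 154/953 = 37.167 V; V_B = 230 × 163/953 = 39.339 V; V_C = 230 × 295/953 = 71.196 V.
P_out = V_A I_A + V_B I_B + V_C I_C = 37.167×5.59 + 39.339×2.40 + 71.196×4.70 = 207.76 + 94.413 + 334.62 = 636.80 W.
Ideal ⇒ P_in = P_out, so I_in = P_out/V_in = 636.80/230 = 2.77 A.

I_in ≈ 2.77 A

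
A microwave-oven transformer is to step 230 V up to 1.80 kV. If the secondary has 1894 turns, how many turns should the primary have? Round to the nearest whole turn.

N_p = 242 turns

N_p/N_s = V_p/V_s, so N_p = 1894 × 230/1800 = 242.0 ≈ 242 turns.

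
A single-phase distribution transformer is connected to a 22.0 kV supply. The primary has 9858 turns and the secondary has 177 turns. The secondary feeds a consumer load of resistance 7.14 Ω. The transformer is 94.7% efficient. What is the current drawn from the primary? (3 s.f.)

V_s = 22000 × 177/9858 = 395.01 V.
I_s = V_s/R = 395.01/7.14 = 55.323 A.
P_out = V_s I_s = 395.01 × 55.323 = 21853 W.
P_in = P_out/η = 21853/0.947 = 23076 W.
I_p = P_in/V_p = 23076/22000 = 1.05 A.

I_p ≈ 1.05 A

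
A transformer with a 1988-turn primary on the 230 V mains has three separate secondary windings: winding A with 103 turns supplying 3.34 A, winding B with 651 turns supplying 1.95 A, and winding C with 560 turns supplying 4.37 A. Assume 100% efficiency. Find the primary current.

V_A = 230 × 103/1988 = 11.916 V; V_B = 230 × 651/1988 = 75.317 V; V_C = 230 × 560/1988 = 64.789 V.
P_out = V_A I_A + V_B I_B + V_C I_C = 11.916×3.34 + 75.317×1.95 + 64.789×4.37 = 39.801 + 146.87 + 283.13 = 469.80 W.
Ideal ⇒ P_in = P_out, so I_p = P_out/V_p = 469.80/230 = 2.04 A.

I_p ≈ 2.04 A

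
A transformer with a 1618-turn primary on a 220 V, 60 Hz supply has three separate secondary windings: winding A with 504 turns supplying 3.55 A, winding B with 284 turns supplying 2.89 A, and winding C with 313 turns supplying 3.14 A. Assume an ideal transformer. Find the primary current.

V_A = 220 × 504/1618 = 68.529 V; V_B = 220 × 284/1618 = 38.616 V; V_C = 220 × 313/1618 = 42.559 V.
P_out = V_A I_A + V_B I_B + V_C I_C = 68.529×3.55 + 38.616×2.89 + 42.559×3.14 = 243.28 + 111.60 + 133.63 = 488.51 W.
Ideal ⇒ P_in = P_out, so I_p = P_out/V_p = 488.51/220 = 2.22 A.

I_p ≈ 2.22 A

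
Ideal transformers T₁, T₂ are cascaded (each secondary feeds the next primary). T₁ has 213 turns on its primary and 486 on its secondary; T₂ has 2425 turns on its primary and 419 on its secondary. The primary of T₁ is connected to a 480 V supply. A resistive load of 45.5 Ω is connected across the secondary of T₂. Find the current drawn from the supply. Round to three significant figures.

I_supply ≈ 1.64 A

Secondary of T₁: V = 480.00 × 486/213 = 1095.2 V.
Secondary of T₂: V = 1095.2 × 419/2425 = 189.23 V.
I_load = 189.23/45.5 = 4.1590 A, so P_out = 189.23 × 4.1590 = 787.03 W.
All ideal ⇒ P_in = P_out, so I_supply = 787.03/480 = 1.64 A.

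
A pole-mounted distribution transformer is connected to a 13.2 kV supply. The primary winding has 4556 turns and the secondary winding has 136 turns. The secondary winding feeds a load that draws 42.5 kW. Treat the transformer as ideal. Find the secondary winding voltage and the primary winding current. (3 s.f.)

V_s = V_p × N_s/N_p = 13200 × 136/4556 = 394.03 V.
I_s = P/V_s = 42500/394.03 = 107.86 A.
I_p = I_s × N_s/N_p = 107.86 × 136/4556 = 3.22 A.

V_s ≈ 394 V, I_p ≈ 3.22 A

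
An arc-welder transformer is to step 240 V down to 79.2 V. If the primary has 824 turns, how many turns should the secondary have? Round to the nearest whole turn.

N_s = 272 turns

N_s/N_p = V_s/V_p, so N_s = 824 × 79.2/240 = 271.9 ≈ 272 turns.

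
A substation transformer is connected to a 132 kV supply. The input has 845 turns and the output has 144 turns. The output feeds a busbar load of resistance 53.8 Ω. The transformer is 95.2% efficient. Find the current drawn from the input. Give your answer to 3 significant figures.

V_out = 132000 × 144/845 = 22495 V.
I_out = V_out/R = 22495/53.8 = 418.12 A.
P_out = V_out I_out = 22495 × 418.12 = 9.4054×10^6 W.
P_in = P_out/η = 9.4054×10^6/0.952 = 9.8796×10^6 W.
I_in = P_in/V_in = 9.8796×10^6/132000 = 74.8 A.

I_in ≈ 74.8 A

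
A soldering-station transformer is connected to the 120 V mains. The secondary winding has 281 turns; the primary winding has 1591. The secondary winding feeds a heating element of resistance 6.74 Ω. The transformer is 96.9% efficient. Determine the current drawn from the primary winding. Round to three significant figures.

V_s = 120 × 281/1591 = 21.194 V.
I_s = V_s/R = 21.194/6.74 = 3.1445 A.
P_out = V_s I_s = 21.194 × 3.1445 = 66.646 W.
P_in = P_out/η = 66.646/0.969 = 68.778 W.
I_p = P_in/V_p = 68.778/120 = 0.573 A.

I_p ≈ 0.573 A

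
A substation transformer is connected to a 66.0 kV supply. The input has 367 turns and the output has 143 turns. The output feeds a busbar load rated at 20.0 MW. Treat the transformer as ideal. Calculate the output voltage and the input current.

V_out = V_in × N_out/N_in = 66000 × 143/367 = 25717 V.
I_out = P/V_out = 2.00×10^7/25717 = 777.71 A.
I_in = I_out × N_out/N_in = 777.71 × 143/367 = 303 A.

V_out ≈ 25700 V, I_in ≈ 303 A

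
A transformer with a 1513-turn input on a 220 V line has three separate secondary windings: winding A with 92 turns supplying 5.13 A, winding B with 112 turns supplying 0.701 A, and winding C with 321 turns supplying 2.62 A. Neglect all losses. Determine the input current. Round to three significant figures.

I_in ≈ 0.920 A

V_A = 220 × 92/1513 = 13.377 V; V_B = 220 × 112/1513 = 16.286 V; V_C = 220 × 321/1513 = 46.675 V.
P_out = V_A I_A + V_B I_B + V_C I_C = 13.377×5.13 + 16.286×0.701 + 46.675×2.62 = 68.626 + 11.416 + 122.29 = 202.33 W.
Ideal ⇒ P_in = P_out, so I_in = P_out/V_in = 202.33/220 = 0.920 A.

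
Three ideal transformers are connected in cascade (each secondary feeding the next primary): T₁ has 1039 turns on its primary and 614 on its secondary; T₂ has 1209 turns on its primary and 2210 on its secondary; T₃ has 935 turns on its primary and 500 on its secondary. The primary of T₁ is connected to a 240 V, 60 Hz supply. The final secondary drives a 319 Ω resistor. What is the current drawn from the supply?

I_supply ≈ 0.251 A

After T₁: V = 240.00 × 614/1039 = 141.83 V.
After T₂: V = 141.83 × 2210/1209 = 259.26 V.
After T₃: V = 259.26 × 500/935 = 138.64 V.
I_load = 138.64/319 = 0.43461 A, so P_out = 138.64 × 0.43461 = 60.254 W.
All ideal ⇒ P_in = P_out, so I_supply = 60.254/240 = 0.251 A.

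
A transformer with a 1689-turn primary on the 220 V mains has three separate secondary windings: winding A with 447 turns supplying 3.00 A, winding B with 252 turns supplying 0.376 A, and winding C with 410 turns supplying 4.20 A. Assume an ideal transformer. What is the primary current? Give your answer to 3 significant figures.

V_A = 220 × 447/1689 = 58.224 V; V_B = 220 × 252/1689 = 32.824 V; V_C = 220 × 410/1689 = 53.404 V.
P_out = V_A I_A + V_B I_B + V_C I_C = 58.224×3.00 + 32.824×0.376 + 53.404×4.20 = 174.67 + 12.342 + 224.30 = 411.31 W.
Ideal ⇒ P_in = P_out, so I_p = P_out/V_p = 411.31/220 = 1.87 A.

I_p ≈ 1.87 A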